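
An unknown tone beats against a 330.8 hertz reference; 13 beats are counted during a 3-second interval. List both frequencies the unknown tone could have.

Beat frequency = 13/3 = 4.3333 Hz.
|f − 330.8| = 4.3333, so f = 330.8 ± 4.3333.

326.4667 Hz or 335.1333 Hz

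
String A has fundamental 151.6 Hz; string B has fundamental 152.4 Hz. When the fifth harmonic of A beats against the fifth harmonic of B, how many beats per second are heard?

Fifth harmonic of the first: 5·151.6 = 758.0 Hz.
Fifth harmonic of the second: 5·152.4 = 762.0 Hz.
f_beat = |758.0 − 762.0| = 4.0 Hz.

4.0 Hz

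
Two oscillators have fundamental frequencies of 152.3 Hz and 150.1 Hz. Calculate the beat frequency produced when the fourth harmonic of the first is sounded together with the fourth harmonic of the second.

Fourth harmonic of the first: 4·152.3 = 609.2 Hz.
Fourth harmonic of the second: 4·150.1 = 600.4 Hz.
f_beat = |609.2 − 600.4| = 8.8 Hz.

8.8 Hz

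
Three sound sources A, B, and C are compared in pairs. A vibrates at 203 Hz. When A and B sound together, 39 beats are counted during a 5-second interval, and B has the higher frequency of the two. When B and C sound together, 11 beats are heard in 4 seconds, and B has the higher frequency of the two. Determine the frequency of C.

208.05 Hz

A–B: Beat frequency = 39/5 = 7.8 Hz.
B is above A, so f_B = 203 + 7.8 = 210.8 Hz.
B–C: Beat frequency = 11/4 = 2.75 Hz.
C is below B, so f_C = 210.8 − 2.75 = 208.05 Hz.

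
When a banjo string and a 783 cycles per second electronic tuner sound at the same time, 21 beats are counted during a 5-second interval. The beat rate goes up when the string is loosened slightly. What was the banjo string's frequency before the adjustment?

Beat frequency = 21/5 = 4.2 Hz.
|f − 783| = 4.2, so the banjo string was at either 778.8 Hz or 787.2 Hz.
Reducing tension lowers a string's frequency; the adjustment lowers the banjo string's frequency.
The beat rate rose, so the adjustment moved the banjo string further from 783 Hz — it was already below the reference.

778.8 Hz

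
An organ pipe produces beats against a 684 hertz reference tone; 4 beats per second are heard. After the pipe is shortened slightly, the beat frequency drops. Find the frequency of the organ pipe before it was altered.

|f − 684| = 4, so the organ pipe was at either 680 Hz or 688 Hz.
A shorter pipe has a higher fundamental; the adjustment raises the organ pipe's frequency.
The beat rate fell, so the adjustment moved the organ pipe toward 684 Hz — it must have started below the reference.

680 Hz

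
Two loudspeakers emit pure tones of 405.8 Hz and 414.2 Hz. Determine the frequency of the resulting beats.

8.4 Hz

f_beat = |f₁ − f₂|.
|405.8 − 414.2| = 8.4 Hz.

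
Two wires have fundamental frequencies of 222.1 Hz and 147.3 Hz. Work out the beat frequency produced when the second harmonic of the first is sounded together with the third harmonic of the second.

2.3 Hz

Second harmonic of the first: 2·222.1 = 444.2 Hz.
Third harmonic of the second: 3·147.3 = 441.9 Hz.
f_beat = |444.2 − 441.9| = 2.3 Hz.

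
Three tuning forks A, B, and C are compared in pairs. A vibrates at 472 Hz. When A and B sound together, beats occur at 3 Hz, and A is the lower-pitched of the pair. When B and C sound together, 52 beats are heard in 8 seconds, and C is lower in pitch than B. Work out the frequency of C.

B is above A, so f_B = 472 + 3 = 475 Hz.
B–C: Beat frequency = 52/8 = 6.5 Hz.
C is below B, so f_C = 475 − 6.5 = 468.5 Hz.

468.5 Hz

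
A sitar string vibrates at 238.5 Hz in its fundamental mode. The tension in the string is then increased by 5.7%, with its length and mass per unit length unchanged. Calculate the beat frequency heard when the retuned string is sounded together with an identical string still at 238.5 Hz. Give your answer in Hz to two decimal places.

6.70 Hz

For a string, f ∝ √T, so the new frequency is 238.5·√1.057 = 245.2031 Hz.
f_beat = |245.2031 − 238.5| = 6.70 Hz.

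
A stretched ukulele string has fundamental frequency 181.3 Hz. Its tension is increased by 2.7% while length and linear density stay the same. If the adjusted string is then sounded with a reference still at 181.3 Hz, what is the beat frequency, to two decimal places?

For a string, f ∝ √T, so the new frequency is 181.3·√1.027 = 183.7312 Hz.
f_beat = |183.7312 − 181.3| = 2.43 Hz.

2.43 Hz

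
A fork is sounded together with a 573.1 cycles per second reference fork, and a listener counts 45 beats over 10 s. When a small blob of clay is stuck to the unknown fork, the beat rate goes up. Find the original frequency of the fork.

568.6 Hz

Beat frequency = 45/10 = 4.5 Hz.
|f − 573.1| = 4.5, so the fork was at either 568.6 Hz or 577.6 Hz.
Adding mass to a fork lowers its frequency; the adjustment lowers the fork's frequency.
The beat rate rose, so the adjustment moved the fork further from 573.1 Hz — it was already below the reference.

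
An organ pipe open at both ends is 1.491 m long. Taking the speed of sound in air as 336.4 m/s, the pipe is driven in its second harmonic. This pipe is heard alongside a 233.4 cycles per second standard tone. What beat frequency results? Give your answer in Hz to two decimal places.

Open pipe: f_n = n·v/(2L) = 2·336.4/(2·1.491) = 225.6204 Hz.
f_beat = |225.6204 − 233.4| = 7.78 Hz.

7.78 Hz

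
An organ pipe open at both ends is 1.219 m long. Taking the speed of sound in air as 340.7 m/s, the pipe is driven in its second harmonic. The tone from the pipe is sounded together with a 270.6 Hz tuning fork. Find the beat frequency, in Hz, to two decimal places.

Open pipe: f_n = n·v/(2L) = 2·340.7/(2·1.219) = 279.4914 Hz.
f_beat = |279.4914 − 270.6| = 8.89 Hz.

8.89 Hz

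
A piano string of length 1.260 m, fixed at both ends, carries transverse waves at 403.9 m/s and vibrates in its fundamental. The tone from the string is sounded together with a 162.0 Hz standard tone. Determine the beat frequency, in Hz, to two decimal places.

1.72 Hz

For a string fixed at both ends, f_n = n·v/(2L) = 1·403.9/(2·1.260) = 160.2778 Hz.
f_beat = |160.2778 − 162.0| = 1.72 Hz.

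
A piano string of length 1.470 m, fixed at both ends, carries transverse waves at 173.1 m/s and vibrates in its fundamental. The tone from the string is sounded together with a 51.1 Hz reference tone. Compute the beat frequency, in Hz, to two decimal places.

For a string fixed at both ends, f_n = n·v/(2L) = 1·173.1/(2·1.470) = 58.8776 Hz.
f_beat = |58.8776 − 51.1| = 7.78 Hz.

7.78 Hz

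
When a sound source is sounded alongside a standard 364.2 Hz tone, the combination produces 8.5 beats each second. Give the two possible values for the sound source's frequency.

355.7 Hz or 372.7 Hz

|f − 364.2| = 8.5, so f = 364.2 ± 8.5.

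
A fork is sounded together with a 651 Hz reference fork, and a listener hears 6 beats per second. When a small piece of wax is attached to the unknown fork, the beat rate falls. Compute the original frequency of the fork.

657 Hz

|f − 651| = 6, so the fork was at either 645 Hz or 657 Hz.
Loading a fork with wax lowers its frequency; the adjustment lowers the fork's frequency.
The beat rate fell, so the adjustment moved the fork toward 651 Hz — it must have started above the reference.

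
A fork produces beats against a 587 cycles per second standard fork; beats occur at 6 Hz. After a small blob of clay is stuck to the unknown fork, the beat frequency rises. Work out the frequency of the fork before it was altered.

|f − 587| = 6, so the fork was at either 581 Hz or 593 Hz.
Adding mass to a fork lowers its frequency; the adjustment lowers the fork's frequency.
The beat rate rose, so the adjustment moved the fork further from 587 Hz — it was already below the reference.

581 Hz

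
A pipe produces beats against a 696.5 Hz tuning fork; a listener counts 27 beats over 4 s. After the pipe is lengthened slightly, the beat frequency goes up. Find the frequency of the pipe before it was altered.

689.75 Hz

Beat frequency = 27/4 = 6.75 Hz.
|f − 696.5| = 6.75, so the pipe was at either 689.75 Hz or 703.25 Hz.
A longer pipe has a lower fundamental; the adjustment lowers the pipe's frequency.
The beat rate rose, so the adjustment moved the pipe further from 696.5 Hz — it was already below the reference.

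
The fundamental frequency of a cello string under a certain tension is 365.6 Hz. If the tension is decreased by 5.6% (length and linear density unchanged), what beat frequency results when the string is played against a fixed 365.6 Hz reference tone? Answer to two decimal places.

For a string, f ∝ √T, so the new frequency is 365.6·√0.944 = 355.2157 Hz.
f_beat = |355.2157 − 365.6| = 10.38 Hz.

10.38 Hz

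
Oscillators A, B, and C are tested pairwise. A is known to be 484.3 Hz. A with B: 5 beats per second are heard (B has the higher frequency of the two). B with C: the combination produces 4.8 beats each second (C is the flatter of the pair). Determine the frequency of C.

B is above A, so f_B = 484.3 + 5 = 489.3 Hz.
C is below B, so f_C = 489.3 − 4.8 = 484.5 Hz.

484.5 Hz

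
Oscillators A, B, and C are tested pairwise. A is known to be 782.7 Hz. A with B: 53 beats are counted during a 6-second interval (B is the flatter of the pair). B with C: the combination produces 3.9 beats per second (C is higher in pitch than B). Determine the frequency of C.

A–B: Beat frequency = 53/6 = 8.8333 Hz.
B is below A, so f_B = 782.7 − 8.8333 = 773.8667 Hz.
C is above B, so f_C = 773.8667 + 3.9 = 777.7667 Hz.

777.7667 Hz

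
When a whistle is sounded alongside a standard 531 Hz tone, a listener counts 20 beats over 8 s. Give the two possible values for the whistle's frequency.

528.5 Hz or 533.5 Hz

Beat frequency = 20/8 = 2.5 Hz.
|f − 531| = 2.5, so f = 531 ± 2.5.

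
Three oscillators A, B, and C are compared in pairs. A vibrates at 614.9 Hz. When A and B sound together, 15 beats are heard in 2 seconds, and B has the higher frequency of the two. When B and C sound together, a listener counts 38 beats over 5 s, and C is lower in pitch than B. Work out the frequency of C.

614.8 Hz

A–B: Beat frequency = 15/2 = 7.5 Hz.
B is above A, so f_B = 614.9 + 7.5 = 622.4 Hz.
B–C: Beat frequency = 38/5 = 7.6 Hz.
C is below B, so f_C = 622.4 − 7.6 = 614.8 Hz.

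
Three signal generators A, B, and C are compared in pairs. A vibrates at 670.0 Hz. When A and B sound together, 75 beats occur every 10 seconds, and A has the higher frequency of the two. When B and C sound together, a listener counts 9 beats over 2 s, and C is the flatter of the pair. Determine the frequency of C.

A–B: Beat frequency = 75/10 = 7.5 Hz.
B is below A, so f_B = 670.0 − 7.5 = 662.5 Hz.
B–C: Beat frequency = 9/2 = 4.5 Hz.
C is below B, so f_C = 662.5 − 4.5 = 658 Hz.

658 Hz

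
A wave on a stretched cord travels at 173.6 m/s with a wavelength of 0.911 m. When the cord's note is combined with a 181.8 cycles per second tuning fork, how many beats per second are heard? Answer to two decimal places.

8.76 Hz

Source frequency f = v/λ = 173.6/0.911 = 190.5598 Hz.
f_beat = |190.5598 − 181.8| = 8.76 Hz.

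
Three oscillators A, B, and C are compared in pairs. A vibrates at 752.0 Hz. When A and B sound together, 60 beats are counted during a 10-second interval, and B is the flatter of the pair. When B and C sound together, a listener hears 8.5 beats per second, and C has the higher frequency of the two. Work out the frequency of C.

754.5 Hz

A–B: Beat frequency = 60/10 = 6 Hz.
B is below A, so f_B = 752.0 − 6 = 746 Hz.
C is above B, so f_C = 746 + 8.5 = 754.5 Hz.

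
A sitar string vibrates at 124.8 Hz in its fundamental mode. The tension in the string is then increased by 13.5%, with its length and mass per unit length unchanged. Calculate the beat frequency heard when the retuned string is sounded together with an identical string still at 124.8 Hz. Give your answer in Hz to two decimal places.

For a string, f ∝ √T, so the new frequency is 124.8·√1.135 = 132.9574 Hz.
f_beat = |132.9574 − 124.8| = 8.16 Hz.

8.16 Hz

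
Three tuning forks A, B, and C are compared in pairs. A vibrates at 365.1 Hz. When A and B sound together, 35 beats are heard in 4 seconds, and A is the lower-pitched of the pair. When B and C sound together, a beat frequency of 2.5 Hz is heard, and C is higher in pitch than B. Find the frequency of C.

376.35 Hz

A–B: Beat frequency = 35/4 = 8.75 Hz.
B is above A, so f_B = 365.1 + 8.75 = 373.85 Hz.
C is above B, so f_C = 373.85 + 2.5 = 376.35 Hz.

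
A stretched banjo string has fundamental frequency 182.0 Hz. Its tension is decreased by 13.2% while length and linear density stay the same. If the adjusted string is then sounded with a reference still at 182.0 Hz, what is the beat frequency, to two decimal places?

For a string, f ∝ √T, so the new frequency is 182.0·√0.868 = 169.5631 Hz.
f_beat = |169.5631 − 182.0| = 12.44 Hz.

12.44 Hz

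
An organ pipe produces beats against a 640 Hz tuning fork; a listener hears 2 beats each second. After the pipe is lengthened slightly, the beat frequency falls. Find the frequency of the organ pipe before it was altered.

642 Hz

|f − 640| = 2, so the organ pipe was at either 638 Hz or 642 Hz.
A longer pipe has a lower fundamental; the adjustment lowers the organ pipe's frequency.
The beat rate fell, so the adjustment moved the organ pipe toward 640 Hz — it must have started above the reference.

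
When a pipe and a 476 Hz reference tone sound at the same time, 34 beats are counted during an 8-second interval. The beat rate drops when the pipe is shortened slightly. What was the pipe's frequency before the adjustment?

471.75 Hz

Beat frequency = 34/8 = 4.25 Hz.
|f − 476| = 4.25, so the pipe was at either 471.75 Hz or 480.25 Hz.
A shorter pipe has a higher fundamental; the adjustment raises the pipe's frequency.
The beat rate fell, so the adjustment moved the pipe toward 476 Hz — it must have started below the reference.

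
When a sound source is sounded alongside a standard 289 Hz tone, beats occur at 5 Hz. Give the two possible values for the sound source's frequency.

|f − 289| = 5, so f = 289 ± 5.

284 Hz or 294 Hz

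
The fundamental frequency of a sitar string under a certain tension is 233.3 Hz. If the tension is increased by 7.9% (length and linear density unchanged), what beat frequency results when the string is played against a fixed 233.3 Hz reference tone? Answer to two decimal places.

For a string, f ∝ √T, so the new frequency is 233.3·√1.079 = 242.3402 Hz.
f_beat = |242.3402 − 233.3| = 9.04 Hz.

9.04 Hz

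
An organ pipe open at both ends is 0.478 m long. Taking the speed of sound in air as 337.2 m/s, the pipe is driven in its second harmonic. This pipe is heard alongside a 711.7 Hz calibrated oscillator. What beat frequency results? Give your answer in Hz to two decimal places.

6.26 Hz

Open pipe: f_n = n·v/(2L) = 2·337.2/(2·0.478) = 705.4393 Hz.
f_beat = |705.4393 − 711.7| = 6.26 Hz.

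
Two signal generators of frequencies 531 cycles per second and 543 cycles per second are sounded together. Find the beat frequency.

12 Hz

The beat frequency equals the magnitude of the frequency difference.
|531 − 543| = 12 Hz.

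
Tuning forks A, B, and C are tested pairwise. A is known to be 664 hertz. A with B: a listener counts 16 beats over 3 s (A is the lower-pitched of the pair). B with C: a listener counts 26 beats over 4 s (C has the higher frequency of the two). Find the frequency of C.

A–B: Beat frequency = 16/3 = 5.3333 Hz.
B is above A, so f_B = 664 + 5.3333 = 669.3333 Hz.
B–C: Beat frequency = 26/4 = 6.5 Hz.
C is above B, so f_C = 669.3333 + 6.5 = 675.8333 Hz.

675.8333 Hz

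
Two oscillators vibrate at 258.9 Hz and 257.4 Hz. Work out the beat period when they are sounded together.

f_beat = |258.9 − 257.4| = 1.5 Hz.
Beat period T = 1 / f_beat = 1 / 1.5 s.

0.667 s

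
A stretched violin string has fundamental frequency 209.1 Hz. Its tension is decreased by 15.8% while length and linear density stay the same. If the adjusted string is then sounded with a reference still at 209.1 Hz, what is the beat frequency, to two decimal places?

17.23 Hz

For a string, f ∝ √T, so the new frequency is 209.1·√0.842 = 191.8713 Hz.
f_beat = |191.8713 − 209.1| = 17.23 Hz.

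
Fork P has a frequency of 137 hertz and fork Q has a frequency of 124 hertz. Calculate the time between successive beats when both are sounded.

f_beat = |137 − 124| = 13 Hz.
Beat period T = 1 / f_beat = 1 / 13 s.

0.077 s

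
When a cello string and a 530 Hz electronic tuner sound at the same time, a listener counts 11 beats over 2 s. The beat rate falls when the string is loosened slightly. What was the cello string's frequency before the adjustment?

Beat frequency = 11/2 = 5.5 Hz.
|f − 530| = 5.5, so the cello string was at either 524.5 Hz or 535.5 Hz.
Reducing tension lowers a string's frequency; the adjustment lowers the cello string's frequency.
The beat rate fell, so the adjustment moved the cello string toward 530 Hz — it must have started above the reference.

535.5 Hz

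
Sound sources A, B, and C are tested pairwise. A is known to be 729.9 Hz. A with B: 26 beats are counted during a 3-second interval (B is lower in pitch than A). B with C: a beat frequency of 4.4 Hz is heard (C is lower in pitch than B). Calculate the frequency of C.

A–B: Beat frequency = 26/3 = 8.6667 Hz.
B is below A, so f_B = 729.9 − 8.6667 = 721.2333 Hz.
C is below B, so f_C = 721.2333 − 4.4 = 716.8333 Hz.

716.8333 Hz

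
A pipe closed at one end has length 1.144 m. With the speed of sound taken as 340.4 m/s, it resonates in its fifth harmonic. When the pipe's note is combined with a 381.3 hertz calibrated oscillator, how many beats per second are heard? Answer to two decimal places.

9.36 Hz

Closed pipe (odd harmonics): f_n = n·v/(4L) = 5·340.4/(4·1.144) = 371.9406 Hz.
f_beat = |371.9406 − 381.3| = 9.36 Hz.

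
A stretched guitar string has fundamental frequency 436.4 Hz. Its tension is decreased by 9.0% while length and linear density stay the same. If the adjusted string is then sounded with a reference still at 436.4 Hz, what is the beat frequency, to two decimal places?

20.10 Hz

For a string, f ∝ √T, so the new frequency is 436.4·√0.910 = 416.2991 Hz.
f_beat = |416.2991 − 436.4| = 20.10 Hz.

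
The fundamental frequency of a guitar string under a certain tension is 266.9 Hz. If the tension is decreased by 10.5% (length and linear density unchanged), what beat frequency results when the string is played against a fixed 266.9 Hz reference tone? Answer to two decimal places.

14.40 Hz

For a string, f ∝ √T, so the new frequency is 266.9·√0.895 = 252.4992 Hz.
f_beat = |252.4992 − 266.9| = 14.40 Hz.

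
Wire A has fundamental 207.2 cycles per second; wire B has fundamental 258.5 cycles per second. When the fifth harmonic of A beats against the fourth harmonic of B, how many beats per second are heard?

2.0 Hz

Fifth harmonic of the first: 5·207.2 = 1036.0 Hz.
Fourth harmonic of the second: 4·258.5 = 1034.0 Hz.
f_beat = |1036.0 − 1034.0| = 2.0 Hz.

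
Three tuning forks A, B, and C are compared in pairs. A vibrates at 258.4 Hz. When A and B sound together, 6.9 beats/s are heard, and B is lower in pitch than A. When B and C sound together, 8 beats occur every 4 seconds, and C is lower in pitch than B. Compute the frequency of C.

249.5 Hz

B is below A, so f_B = 258.4 − 6.9 = 251.5 Hz.
B–C: Beat frequency = 8/4 = 2 Hz.
C is below B, so f_C = 251.5 − 2 = 249.5 Hz.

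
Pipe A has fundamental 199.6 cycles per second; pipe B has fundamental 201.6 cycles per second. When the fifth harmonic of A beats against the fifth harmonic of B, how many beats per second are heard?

10.0 Hz

Fifth harmonic of the first: 5·199.6 = 998.0 Hz.
Fifth harmonic of the second: 5·201.6 = 1008.0 Hz.
f_beat = |998.0 − 1008.0| = 10.0 Hz.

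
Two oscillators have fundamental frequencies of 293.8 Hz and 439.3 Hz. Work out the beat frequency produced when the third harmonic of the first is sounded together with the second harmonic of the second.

Third harmonic of the first: 3·293.8 = 881.4 Hz.
Second harmonic of the second: 2·439.3 = 878.6 Hz.
f_beat = |881.4 − 878.6| = 2.8 Hz.

2.8 Hz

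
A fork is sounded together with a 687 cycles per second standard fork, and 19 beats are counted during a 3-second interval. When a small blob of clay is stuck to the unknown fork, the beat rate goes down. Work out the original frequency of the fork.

693.3333 Hz

Beat frequency = 19/3 = 6.3333 Hz.
|f − 687| = 6.3333, so the fork was at either 680.6667 Hz or 693.3333 Hz.
Adding mass to a fork lowers its frequency; the adjustment lowers the fork's frequency.
The beat rate fell, so the adjustment moved the fork toward 687 Hz — it must have started above the reference.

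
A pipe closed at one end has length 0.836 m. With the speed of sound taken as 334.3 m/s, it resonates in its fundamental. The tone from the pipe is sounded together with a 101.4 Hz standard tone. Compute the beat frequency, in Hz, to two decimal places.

1.43 Hz

Closed pipe (odd harmonics): f_n = n·v/(4L) = 1·334.3/(4·0.836) = 99.9701 Hz.
f_beat = |99.9701 − 101.4| = 1.43 Hz.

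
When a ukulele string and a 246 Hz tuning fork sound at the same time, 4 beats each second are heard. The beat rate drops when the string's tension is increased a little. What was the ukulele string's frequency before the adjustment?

|f − 246| = 4, so the ukulele string was at either 242 Hz or 250 Hz.
Higher tension means higher frequency; the adjustment raises the ukulele string's frequency.
The beat rate fell, so the adjustment moved the ukulele string toward 246 Hz — it must have started below the reference.

242 Hz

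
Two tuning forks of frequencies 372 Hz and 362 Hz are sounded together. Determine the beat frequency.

The beat frequency equals the magnitude of the frequency difference.
|372 − 362| = 10 Hz.

10 Hz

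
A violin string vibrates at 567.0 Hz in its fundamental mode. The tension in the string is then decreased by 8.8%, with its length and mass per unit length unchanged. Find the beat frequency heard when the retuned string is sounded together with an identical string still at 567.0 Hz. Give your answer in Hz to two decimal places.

25.52 Hz

For a string, f ∝ √T, so the new frequency is 567.0·√0.912 = 541.4776 Hz.
f_beat = |541.4776 − 567.0| = 25.52 Hz.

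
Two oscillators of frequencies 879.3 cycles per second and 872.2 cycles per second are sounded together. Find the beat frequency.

7.1 Hz

f_beat = |f₁ − f₂|.
|879.3 − 872.2| = 7.1 Hz.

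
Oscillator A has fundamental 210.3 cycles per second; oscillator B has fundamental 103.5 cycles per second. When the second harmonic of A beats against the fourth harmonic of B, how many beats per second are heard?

6.6 Hz

Second harmonic of the first: 2·210.3 = 420.6 Hz.
Fourth harmonic of the second: 4·103.5 = 414.0 Hz.
f_beat = |420.6 − 414.0| = 6.6 Hz.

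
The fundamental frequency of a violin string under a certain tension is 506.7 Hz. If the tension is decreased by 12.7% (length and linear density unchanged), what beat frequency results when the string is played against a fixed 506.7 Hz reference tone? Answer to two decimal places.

33.27 Hz

For a string, f ∝ √T, so the new frequency is 506.7·√0.873 = 473.4325 Hz.
f_beat = |473.4325 − 506.7| = 33.27 Hz.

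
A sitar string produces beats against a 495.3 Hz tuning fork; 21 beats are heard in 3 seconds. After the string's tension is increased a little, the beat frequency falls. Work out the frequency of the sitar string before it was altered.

Beat frequency = 21/3 = 7 Hz.
|f − 495.3| = 7, so the sitar string was at either 488.3 Hz or 502.3 Hz.
Higher tension means higher frequency; the adjustment raises the sitar string's frequency.
The beat rate fell, so the adjustment moved the sitar string toward 495.3 Hz — it must have started below the reference.

488.3 Hz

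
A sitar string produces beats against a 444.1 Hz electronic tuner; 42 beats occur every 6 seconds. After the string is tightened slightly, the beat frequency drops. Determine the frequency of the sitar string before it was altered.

437.1 Hz

Beat frequency = 42/6 = 7 Hz.
|f − 444.1| = 7, so the sitar string was at either 437.1 Hz or 451.1 Hz.
Increasing tension raises a string's frequency; the adjustment raises the sitar string's frequency.
The beat rate fell, so the adjustment moved the sitar string toward 444.1 Hz — it must have started below the reference.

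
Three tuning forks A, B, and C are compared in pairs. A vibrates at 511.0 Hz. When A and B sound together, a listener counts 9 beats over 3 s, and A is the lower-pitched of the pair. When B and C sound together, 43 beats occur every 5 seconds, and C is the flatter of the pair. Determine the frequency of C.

505.4 Hz

A–B: Beat frequency = 9/3 = 3 Hz.
B is above A, so f_B = 511.0 + 3 = 514 Hz.
B–C: Beat frequency = 43/5 = 8.6 Hz.
C is below B, so f_C = 514 − 8.6 = 505.4 Hz.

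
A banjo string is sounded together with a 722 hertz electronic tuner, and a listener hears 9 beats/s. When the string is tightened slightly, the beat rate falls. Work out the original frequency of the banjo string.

|f − 722| = 9, so the banjo string was at either 713 Hz or 731 Hz.
Increasing tension raises a string's frequency; the adjustment raises the banjo string's frequency.
The beat rate fell, so the adjustment moved the banjo string toward 722 Hz — it must have started below the reference.

713 Hz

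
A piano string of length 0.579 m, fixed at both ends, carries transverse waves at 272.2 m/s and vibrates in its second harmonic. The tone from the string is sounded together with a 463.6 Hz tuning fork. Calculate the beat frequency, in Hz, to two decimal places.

For a string fixed at both ends, f_n = n·v/(2L) = 2·272.2/(2·0.579) = 470.1209 Hz.
f_beat = |470.1209 − 463.6| = 6.52 Hz.

6.52 Hz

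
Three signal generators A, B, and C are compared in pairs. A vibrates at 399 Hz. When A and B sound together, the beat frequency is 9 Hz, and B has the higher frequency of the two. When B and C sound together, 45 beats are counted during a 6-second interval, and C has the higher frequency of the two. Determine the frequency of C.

B is above A, so f_B = 399 + 9 = 408 Hz.
B–C: Beat frequency = 45/6 = 7.5 Hz.
C is above B, so f_C = 408 + 7.5 = 415.5 Hz.

415.5 Hz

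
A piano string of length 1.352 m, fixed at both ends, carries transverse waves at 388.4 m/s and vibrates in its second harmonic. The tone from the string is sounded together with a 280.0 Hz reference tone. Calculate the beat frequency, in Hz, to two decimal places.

7.28 Hz

For a string fixed at both ends, f_n = n·v/(2L) = 2·388.4/(2·1.352) = 287.2781 Hz.
f_beat = |287.2781 − 280.0| = 7.28 Hz.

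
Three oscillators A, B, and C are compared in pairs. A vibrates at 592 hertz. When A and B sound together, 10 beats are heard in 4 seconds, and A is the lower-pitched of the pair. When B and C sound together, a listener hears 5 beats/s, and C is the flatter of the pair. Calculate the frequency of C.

589.5 Hz

A–B: Beat frequency = 10/4 = 2.5 Hz.
B is above A, so f_B = 592 + 2.5 = 594.5 Hz.
C is below B, so f_C = 594.5 − 5 = 589.5 Hz.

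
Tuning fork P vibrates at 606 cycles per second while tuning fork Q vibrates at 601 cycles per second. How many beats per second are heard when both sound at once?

f_beat = |f₁ − f₂|.
|606 − 601| = 5 Hz.

5 Hz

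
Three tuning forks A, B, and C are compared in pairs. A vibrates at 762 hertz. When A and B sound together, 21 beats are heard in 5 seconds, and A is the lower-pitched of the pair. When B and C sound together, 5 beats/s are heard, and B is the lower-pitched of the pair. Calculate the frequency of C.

A–B: Beat frequency = 21/5 = 4.2 Hz.
B is above A, so f_B = 762 + 4.2 = 766.2 Hz.
C is above B, so f_C = 766.2 + 5 = 771.2 Hz.

771.2 Hz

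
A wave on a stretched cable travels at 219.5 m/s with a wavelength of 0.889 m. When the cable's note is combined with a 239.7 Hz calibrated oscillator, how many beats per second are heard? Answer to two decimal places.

Source frequency f = v/λ = 219.5/0.889 = 246.9066 Hz.
f_beat = |246.9066 − 239.7| = 7.21 Hz.

7.21 Hz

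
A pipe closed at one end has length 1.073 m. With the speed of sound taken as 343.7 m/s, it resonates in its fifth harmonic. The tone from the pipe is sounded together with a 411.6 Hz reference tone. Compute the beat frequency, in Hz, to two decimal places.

11.20 Hz

Closed pipe (odd harmonics): f_n = n·v/(4L) = 5·343.7/(4·1.073) = 400.3961 Hz.
f_beat = |400.3961 − 411.6| = 11.20 Hz.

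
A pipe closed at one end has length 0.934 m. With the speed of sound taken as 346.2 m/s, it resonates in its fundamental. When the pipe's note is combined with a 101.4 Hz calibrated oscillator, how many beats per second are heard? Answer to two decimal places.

8.73 Hz

Closed pipe (odd harmonics): f_n = n·v/(4L) = 1·346.2/(4·0.934) = 92.6660 Hz.
f_beat = |92.6660 − 101.4| = 8.73 Hz.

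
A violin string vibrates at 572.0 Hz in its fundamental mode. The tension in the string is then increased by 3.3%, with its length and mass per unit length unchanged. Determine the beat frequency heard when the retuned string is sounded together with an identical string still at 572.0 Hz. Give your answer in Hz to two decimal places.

For a string, f ∝ √T, so the new frequency is 572.0·√1.033 = 581.3614 Hz.
f_beat = |581.3614 − 572.0| = 9.36 Hz.

9.36 Hz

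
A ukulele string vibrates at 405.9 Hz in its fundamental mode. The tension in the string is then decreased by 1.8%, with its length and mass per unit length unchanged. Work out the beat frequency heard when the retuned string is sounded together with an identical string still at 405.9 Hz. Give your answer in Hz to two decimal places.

3.67 Hz

For a string, f ∝ √T, so the new frequency is 405.9·√0.982 = 402.2303 Hz.
f_beat = |402.2303 − 405.9| = 3.67 Hz.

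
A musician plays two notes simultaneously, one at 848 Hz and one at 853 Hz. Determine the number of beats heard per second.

The beat frequency equals the magnitude of the frequency difference.
|848 − 853| = 5 Hz.

5 Hz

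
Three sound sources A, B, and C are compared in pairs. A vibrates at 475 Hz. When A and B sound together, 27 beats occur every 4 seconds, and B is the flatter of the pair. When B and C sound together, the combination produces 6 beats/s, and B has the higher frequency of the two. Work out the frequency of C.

462.25 Hz

A–B: Beat frequency = 27/4 = 6.75 Hz.
B is below A, so f_B = 475 − 6.75 = 468.25 Hz.
C is below B, so f_C = 468.25 − 6 = 462.25 Hz.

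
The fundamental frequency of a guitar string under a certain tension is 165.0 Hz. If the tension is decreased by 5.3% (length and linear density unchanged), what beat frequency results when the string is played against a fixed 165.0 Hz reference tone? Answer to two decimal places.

4.43 Hz

For a string, f ∝ √T, so the new frequency is 165.0·√0.947 = 160.5680 Hz.
f_beat = |160.5680 − 165.0| = 4.43 Hz.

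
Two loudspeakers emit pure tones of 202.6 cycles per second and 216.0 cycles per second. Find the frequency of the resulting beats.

13.4 Hz

f_beat = |f₁ − f₂|.
|202.6 − 216.0| = 13.4 Hz.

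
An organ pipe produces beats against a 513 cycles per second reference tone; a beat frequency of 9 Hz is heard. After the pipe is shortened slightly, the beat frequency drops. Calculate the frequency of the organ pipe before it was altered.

|f − 513| = 9, so the organ pipe was at either 504 Hz or 522 Hz.
A shorter pipe has a higher fundamental; the adjustment raises the organ pipe's frequency.
The beat rate fell, so the adjustment moved the organ pipe toward 513 Hz — it must have started below the reference.

504 Hz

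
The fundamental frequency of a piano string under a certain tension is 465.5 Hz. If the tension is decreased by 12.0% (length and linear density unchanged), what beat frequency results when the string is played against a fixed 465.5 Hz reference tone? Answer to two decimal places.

28.82 Hz

For a string, f ∝ √T, so the new frequency is 465.5·√0.880 = 436.6777 Hz.
f_beat = |436.6777 − 465.5| = 28.82 Hz.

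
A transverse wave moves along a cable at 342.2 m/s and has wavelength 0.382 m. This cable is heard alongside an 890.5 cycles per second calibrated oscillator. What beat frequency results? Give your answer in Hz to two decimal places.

5.31 Hz

Source frequency f = v/λ = 342.2/0.382 = 895.8115 Hz.
f_beat = |895.8115 − 890.5| = 5.31 Hz.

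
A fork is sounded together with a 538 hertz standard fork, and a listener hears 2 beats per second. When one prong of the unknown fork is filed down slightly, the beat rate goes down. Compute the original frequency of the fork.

536 Hz

|f − 538| = 2, so the fork was at either 536 Hz or 540 Hz.
Filing a prong removes mass and raises the fork's frequency; the adjustment raises the fork's frequency.
The beat rate fell, so the adjustment moved the fork toward 538 Hz — it must have started below the reference.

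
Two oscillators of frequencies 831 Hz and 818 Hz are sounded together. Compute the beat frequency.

The beat frequency equals the magnitude of the frequency difference.
|831 − 818| = 13 Hz.

13 Hz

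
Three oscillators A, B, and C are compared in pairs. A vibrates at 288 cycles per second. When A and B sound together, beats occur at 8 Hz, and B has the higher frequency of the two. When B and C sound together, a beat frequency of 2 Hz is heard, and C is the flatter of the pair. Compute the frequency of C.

294 Hz

B is above A, so f_B = 288 + 8 = 296 Hz.
C is below B, so f_C = 296 − 2 = 294 Hz.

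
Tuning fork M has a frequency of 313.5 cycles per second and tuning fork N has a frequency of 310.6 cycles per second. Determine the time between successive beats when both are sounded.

f_beat = |313.5 − 310.6| = 2.9 Hz.
Beat period T = 1 / f_beat = 1 / 2.9 s.

0.345 s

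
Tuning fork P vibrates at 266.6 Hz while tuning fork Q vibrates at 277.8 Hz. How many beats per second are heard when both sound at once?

11.2 Hz

f_beat = |f₁ − f₂|.
|266.6 − 277.8| = 11.2 Hz.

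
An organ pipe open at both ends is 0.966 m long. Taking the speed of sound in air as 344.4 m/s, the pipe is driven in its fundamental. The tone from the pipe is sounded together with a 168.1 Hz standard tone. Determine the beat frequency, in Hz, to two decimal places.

10.16 Hz

Open pipe: f_n = n·v/(2L) = 1·344.4/(2·0.966) = 178.2609 Hz.
f_beat = |178.2609 − 168.1| = 10.16 Hz.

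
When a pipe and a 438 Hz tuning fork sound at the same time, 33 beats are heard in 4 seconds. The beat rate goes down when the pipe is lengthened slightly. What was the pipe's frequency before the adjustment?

446.25 Hz

Beat frequency = 33/4 = 8.25 Hz.
|f − 438| = 8.25, so the pipe was at either 429.75 Hz or 446.25 Hz.
A longer pipe has a lower fundamental; the adjustment lowers the pipe's frequency.
The beat rate fell, so the adjustment moved the pipe toward 438 Hz — it must have started above the reference.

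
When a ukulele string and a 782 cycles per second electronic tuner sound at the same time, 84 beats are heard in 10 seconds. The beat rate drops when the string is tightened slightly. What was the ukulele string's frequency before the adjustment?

Beat frequency = 84/10 = 8.4 Hz.
|f − 782| = 8.4, so the ukulele string was at either 773.6 Hz or 790.4 Hz.
Increasing tension raises a string's frequency; the adjustment raises the ukulele string's frequency.
The beat rate fell, so the adjustment moved the ukulele string toward 782 Hz — it must have started below the reference.

773.6 Hz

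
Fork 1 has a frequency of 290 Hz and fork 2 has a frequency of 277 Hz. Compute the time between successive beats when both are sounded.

f_beat = |290 − 277| = 13 Hz.
Beat period T = 1 / f_beat = 1 / 13 s.

0.077 s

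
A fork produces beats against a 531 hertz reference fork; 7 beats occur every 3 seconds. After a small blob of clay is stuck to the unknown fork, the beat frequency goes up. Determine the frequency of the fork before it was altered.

528.6667 Hz

Beat frequency = 7/3 = 2.3333 Hz.
|f − 531| = 2.3333, so the fork was at either 528.6667 Hz or 533.3333 Hz.
Adding mass to a fork lowers its frequency; the adjustment lowers the fork's frequency.
The beat rate rose, so the adjustment moved the fork further from 531 Hz — it was already below the reference.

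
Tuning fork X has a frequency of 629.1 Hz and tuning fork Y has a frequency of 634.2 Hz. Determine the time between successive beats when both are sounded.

f_beat = |629.1 − 634.2| = 5.1 Hz.
Beat period T = 1 / f_beat = 1 / 5.1 s.

0.196 s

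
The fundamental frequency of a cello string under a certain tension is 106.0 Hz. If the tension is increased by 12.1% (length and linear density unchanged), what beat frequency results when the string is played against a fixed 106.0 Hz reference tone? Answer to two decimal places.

6.23 Hz

For a string, f ∝ √T, so the new frequency is 106.0·√1.121 = 112.2299 Hz.
f_beat = |112.2299 − 106.0| = 6.23 Hz.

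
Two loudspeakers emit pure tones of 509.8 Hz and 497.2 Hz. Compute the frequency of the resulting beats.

12.6 Hz

f_beat = |f₁ − f₂|.
|509.8 − 497.2| = 12.6 Hz.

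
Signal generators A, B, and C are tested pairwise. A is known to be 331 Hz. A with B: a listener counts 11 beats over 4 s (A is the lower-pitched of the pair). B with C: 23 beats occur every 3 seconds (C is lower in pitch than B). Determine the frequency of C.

326.0833 Hz

A–B: Beat frequency = 11/4 = 2.75 Hz.
B is above A, so f_B = 331 + 2.75 = 333.75 Hz.
B–C: Beat frequency = 23/3 = 7.6667 Hz.
C is below B, so f_C = 333.75 − 7.6667 = 326.0833 Hz.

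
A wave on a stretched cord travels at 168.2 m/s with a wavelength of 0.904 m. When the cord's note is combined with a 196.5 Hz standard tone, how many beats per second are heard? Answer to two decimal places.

10.44 Hz

Source frequency f = v/λ = 168.2/0.904 = 186.0619 Hz.
f_beat = |186.0619 − 196.5| = 10.44 Hz.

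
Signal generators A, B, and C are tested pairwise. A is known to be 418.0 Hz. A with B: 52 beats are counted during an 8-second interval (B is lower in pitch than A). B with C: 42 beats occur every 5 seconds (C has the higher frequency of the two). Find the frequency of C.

A–B: Beat frequency = 52/8 = 6.5 Hz.
B is below A, so f_B = 418.0 − 6.5 = 411.5 Hz.
B–C: Beat frequency = 42/5 = 8.4 Hz.
C is above B, so f_C = 411.5 + 8.4 = 419.9 Hz.

419.9 Hz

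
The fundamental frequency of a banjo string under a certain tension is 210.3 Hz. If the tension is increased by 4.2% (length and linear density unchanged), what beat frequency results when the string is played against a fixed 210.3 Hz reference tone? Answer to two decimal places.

For a string, f ∝ √T, so the new frequency is 210.3·√1.042 = 214.6709 Hz.
f_beat = |214.6709 − 210.3| = 4.37 Hz.

4.37 Hz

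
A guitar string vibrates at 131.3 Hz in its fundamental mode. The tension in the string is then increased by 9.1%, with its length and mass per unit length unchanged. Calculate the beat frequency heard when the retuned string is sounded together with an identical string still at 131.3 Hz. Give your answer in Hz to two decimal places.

5.84 Hz

For a string, f ∝ √T, so the new frequency is 131.3·√1.091 = 137.1441 Hz.
f_beat = |137.1441 − 131.3| = 5.84 Hz.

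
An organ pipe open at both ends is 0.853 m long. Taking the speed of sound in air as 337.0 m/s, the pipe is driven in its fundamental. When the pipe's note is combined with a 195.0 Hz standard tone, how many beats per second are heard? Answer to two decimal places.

2.54 Hz

Open pipe: f_n = n·v/(2L) = 1·337.0/(2·0.853) = 197.5381 Hz.
f_beat = |197.5381 − 195.0| = 2.54 Hz.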